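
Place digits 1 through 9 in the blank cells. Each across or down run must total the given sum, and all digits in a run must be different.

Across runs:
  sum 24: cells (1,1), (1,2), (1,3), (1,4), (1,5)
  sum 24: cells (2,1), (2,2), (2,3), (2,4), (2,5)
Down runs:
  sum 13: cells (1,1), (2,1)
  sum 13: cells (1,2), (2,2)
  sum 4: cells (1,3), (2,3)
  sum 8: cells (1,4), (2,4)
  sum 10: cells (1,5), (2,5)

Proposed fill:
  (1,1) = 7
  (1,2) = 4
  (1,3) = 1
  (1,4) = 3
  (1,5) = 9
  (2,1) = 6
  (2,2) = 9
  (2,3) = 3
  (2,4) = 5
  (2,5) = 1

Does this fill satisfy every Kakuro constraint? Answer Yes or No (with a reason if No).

Yes

Across: 7+4+1+3+9=24; 6+9+3+5+1=24. Down: 7+6=13; 4+9=13; 1+3=4; 3+5=8; 9+1=10. No digit repeats within any run.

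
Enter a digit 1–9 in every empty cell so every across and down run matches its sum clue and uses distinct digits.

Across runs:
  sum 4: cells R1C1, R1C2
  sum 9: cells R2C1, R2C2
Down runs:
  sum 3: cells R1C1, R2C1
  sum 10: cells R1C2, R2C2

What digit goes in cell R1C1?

1

4 in 2 cells must be {1,3}; 3 in 2 cells must be {1,2}.
The 4 across and the 3 down share only 1, so R1C1 = 1.
R1C2 = 4 − 1 = 3 completes the 4 across.
R2C1 = 3 − 1 = 2 completes the 3 down.
R2C2 = 9 − 2 = 7 completes the 9 across.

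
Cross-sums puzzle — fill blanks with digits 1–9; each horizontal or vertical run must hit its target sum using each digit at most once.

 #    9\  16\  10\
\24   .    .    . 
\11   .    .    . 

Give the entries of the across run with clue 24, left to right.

8 9 7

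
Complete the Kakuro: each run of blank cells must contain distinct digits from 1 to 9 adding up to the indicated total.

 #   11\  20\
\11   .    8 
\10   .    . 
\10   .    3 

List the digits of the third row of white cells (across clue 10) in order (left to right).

7, 3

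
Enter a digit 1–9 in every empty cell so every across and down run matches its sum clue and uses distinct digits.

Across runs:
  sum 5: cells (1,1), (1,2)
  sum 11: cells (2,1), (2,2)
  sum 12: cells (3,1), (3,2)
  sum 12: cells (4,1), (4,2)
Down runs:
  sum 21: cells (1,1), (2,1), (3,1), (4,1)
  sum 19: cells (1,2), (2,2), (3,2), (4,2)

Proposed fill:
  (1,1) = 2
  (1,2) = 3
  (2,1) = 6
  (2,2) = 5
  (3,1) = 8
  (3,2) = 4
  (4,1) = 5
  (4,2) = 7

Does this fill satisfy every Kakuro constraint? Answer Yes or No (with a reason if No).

Yes

Across: 2+3=5; 6+5=11; 8+4=12; 5+7=12. Down: 2+6+8+5=21; 3+5+4+7=19. No digit repeats within any run.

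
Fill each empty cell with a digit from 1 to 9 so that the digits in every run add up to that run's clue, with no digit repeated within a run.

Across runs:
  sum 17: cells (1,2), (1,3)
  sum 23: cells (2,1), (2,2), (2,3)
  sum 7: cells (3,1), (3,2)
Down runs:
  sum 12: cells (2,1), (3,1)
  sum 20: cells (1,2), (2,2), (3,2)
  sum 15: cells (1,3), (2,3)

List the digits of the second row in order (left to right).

17 in 2 cells must be {8,9}; 23 in 3 cells must be {6,8,9}.
Nothing is forced directly, so branch on (1,2), whose candidates are 8 or 9. If (1,2) = 9: that forces (1,3) = 8, after which (2,3) would have to be in {6,8,9} for the 23 across but in {7} for the 15 down — contradiction. So (1,2) = 8.
(1,3) = 17 − 8 = 9 completes the 17 across.
(2,2) = 9: the only remaining digit allowed by both the 23 across and the 20 down.
(2,3) = 15 − 9 = 6 completes the 15 down.
(3,2) = 20 − 17 = 3 completes the 20 down.
(2,1) = 23 − 15 = 8 completes the 23 across.
(3,1) = 7 − 3 = 4 completes the 7 across.

8 9 6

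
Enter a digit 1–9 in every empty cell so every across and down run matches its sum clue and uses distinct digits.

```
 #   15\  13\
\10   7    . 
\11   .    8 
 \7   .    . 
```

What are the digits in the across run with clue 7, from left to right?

R1C2 = 10 − 7 = 3 completes the 10 across.
R2C1 = 11 − 8 = 3 completes the 11 across.
R3C1 = 15 − 10 = 5 completes the 15 down.
R3C2 = 7 − 5 = 2 completes the 7 across.

5 2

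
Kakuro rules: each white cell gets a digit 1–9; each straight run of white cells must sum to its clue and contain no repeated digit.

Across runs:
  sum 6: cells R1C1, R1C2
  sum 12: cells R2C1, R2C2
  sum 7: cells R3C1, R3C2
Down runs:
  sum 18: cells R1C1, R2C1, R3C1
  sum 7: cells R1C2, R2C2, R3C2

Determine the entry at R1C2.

7 in 3 cells must be {1,2,4}.
The 12 across and the 7 down share only 4, so R2C2 = 4.
R2C1 = 12 − 4 = 8 completes the 12 across.
Nothing is forced directly, so branch on R1C1, whose candidates are 1 or 4. If R1C1 = 1: then R1C2 would have to be in {5} for the 6 across but in {1,2} for the 7 down — contradiction. So R1C1 = 4.
R1C2 = 6 − 4 = 2 completes the 6 across.
R3C1 = 18 − 12 = 6 completes the 18 down.
R3C2 = 7 − 6 = 1 completes the 7 across.

2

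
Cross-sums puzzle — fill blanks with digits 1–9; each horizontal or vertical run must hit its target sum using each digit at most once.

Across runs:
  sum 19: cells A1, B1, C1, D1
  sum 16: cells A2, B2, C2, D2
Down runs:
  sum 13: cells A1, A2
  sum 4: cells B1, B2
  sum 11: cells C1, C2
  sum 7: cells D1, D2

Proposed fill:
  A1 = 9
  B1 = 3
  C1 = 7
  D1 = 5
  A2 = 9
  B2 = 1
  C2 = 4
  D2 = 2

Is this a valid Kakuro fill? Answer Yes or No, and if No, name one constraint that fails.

No — the down run A1–A2 sums to 18, not 13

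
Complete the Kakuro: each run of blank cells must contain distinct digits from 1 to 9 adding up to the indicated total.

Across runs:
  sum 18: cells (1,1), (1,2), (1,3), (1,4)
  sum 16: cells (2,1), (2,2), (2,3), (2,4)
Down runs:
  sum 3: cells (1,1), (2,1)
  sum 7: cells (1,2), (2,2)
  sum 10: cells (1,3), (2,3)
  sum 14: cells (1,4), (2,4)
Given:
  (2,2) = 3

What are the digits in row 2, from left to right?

1 3 7 5

3 in 2 cells must be {1,2}.
(1,2) = 7 − 3 = 4 completes the 7 down.
Nothing is forced directly, so branch on (2,4), whose candidates are 5 or 6 or 8. If (2,4) = 6: that forces (1,4) = 8, (2,1) = 2, after which (2,3) would have to be in {5} for the 16 across but in {1,2,3,4,6,7,8,9} for the 10 down — contradiction. If (2,4) = 8: that forces (1,4) = 6, (2,1) = 1, (2,3) = 4, after which (1,1) would have to be in {1,3,5,7} for the 18 across but in {2} for the 3 down — contradiction. So (2,4) = 5.
(1,4) = 14 − 5 = 9 completes the 14 down.
Given what's placed, (1,1) must be 2 to fit the 18 across and 3 down.
(1,3) = 18 − 15 = 3 completes the 18 across.
(2,1) = 3 − 2 = 1 completes the 3 down.
(2,3) = 16 − 9 = 7 completes the 16 across.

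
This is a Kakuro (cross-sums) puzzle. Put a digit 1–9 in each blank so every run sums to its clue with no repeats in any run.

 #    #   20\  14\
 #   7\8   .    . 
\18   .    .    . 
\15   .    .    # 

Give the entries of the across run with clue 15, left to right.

The 15 across and the 7 down share only 6, so R3C1 = 6.
R3C2 = 15 − 6 = 9 completes the 15 across.
R2C1 = 7 − 6 = 1 completes the 7 down.
R2C2 = 8: the only remaining digit allowed by both the 18 across and the 20 down.
R2C3 = 18 − 9 = 9 completes the 18 across.
R1C2 = 20 − 17 = 3 completes the 20 down.
R1C3 = 8 − 3 = 5 completes the 8 across.

6 9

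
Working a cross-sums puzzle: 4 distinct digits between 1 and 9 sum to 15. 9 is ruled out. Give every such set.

4 distinct digits from 1–9 sum between 10 and 30.
Dropping sets that contain 9.

{1,2,4,8}; {1,2,5,7}; {1,3,4,7}; {1,3,5,6}; {2,3,4,6}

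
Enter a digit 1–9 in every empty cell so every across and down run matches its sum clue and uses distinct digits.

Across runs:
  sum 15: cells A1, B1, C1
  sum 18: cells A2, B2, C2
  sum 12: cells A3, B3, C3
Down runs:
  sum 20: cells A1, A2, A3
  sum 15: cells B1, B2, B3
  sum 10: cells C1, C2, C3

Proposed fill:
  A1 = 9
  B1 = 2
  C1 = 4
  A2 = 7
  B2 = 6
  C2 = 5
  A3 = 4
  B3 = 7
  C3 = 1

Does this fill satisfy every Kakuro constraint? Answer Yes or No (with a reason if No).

Yes

Across: 9+2+4=15; 7+6+5=18; 4+7+1=12. Down: 9+7+4=20; 2+6+7=15; 4+5+1=10. No digit repeats within any run.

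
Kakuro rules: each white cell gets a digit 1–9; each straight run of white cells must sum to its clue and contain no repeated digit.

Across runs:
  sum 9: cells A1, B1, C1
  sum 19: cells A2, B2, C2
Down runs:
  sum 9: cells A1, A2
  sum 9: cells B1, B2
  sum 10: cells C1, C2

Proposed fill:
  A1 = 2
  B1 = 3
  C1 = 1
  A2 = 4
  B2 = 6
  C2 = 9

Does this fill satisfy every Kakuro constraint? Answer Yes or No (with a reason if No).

No — the across run A1–C1 sums to 6, not 9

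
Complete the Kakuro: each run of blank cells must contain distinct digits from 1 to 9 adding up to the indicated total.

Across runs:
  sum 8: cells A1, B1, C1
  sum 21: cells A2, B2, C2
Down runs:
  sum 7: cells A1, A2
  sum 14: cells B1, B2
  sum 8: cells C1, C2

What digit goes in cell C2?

7

The 8 across and the 14 down share only 5, so B1 = 5.
B2 = 14 − 5 = 9 completes the 14 down.
Nothing is forced directly, so branch on A2, whose candidates are 4 or 5. If A2 = 4: then A1 would have to be in {1,2} for the 8 across but in {3} for the 7 down — contradiction. So A2 = 5.
A1 = 7 − 5 = 2 completes the 7 down.
C1 = 8 − 7 = 1 completes the 8 across.
C2 = 21 − 14 = 7 completes the 21 across.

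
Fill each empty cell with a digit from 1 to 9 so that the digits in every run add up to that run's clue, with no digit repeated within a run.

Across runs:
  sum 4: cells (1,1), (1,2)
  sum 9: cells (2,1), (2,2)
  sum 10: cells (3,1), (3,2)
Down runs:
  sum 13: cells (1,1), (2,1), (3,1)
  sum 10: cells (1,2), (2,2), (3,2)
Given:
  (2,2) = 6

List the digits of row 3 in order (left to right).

9 1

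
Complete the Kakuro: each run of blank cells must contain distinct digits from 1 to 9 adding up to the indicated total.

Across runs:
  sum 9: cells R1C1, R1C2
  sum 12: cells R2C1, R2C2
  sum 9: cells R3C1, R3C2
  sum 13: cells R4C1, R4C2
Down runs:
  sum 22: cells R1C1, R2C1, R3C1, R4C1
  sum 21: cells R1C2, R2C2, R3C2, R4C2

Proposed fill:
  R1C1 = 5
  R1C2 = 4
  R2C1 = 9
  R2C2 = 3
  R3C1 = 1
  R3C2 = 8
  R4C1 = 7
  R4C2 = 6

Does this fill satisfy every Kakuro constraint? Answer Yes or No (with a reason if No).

Yes

Across: 5+4=9; 9+3=12; 1+8=9; 7+6=13. Down: 5+9+1+7=22; 4+3+8+6=21. No digit repeats within any run.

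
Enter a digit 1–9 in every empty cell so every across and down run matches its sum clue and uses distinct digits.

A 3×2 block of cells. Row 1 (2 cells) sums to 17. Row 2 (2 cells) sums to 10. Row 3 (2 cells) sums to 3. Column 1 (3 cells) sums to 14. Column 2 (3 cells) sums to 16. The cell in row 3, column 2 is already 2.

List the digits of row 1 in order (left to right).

9, 8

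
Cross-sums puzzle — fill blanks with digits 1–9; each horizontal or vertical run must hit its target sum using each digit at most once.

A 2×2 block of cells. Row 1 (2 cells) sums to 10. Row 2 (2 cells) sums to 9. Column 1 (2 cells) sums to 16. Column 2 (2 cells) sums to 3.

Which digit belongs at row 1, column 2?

1

16 in 2 cells must be {7,9}; 3 in 2 cells must be {1,2}.
The 9 across and the 16 down share only 7, so (2,1) = 7.
(2,2) = 9 − 7 = 2 completes the 9 across.
(1,1) = 16 − 7 = 9 completes the 16 down.
(1,2) = 10 − 9 = 1 completes the 10 across.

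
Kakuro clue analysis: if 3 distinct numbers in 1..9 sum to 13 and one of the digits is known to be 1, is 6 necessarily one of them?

No

Counterexample: {1,3,9} sums to 13 under that restriction without using 6.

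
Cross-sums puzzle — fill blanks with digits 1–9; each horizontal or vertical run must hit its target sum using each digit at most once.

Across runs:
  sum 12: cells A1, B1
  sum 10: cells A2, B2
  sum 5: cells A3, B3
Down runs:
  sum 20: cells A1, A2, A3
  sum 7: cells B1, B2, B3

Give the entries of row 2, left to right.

7 in 3 cells must be {1,2,4}.
The 12 across and the 7 down share only 4, so B1 = 4.
A1 = 12 − 4 = 8 completes the 12 across.
Given what's placed, A3 must be 3 to fit the 5 across and 20 down.
B3 = 5 − 3 = 2 completes the 5 across.
A2 = 20 − 11 = 9 completes the 20 down.
B2 = 10 − 9 = 1 completes the 10 across.

9 1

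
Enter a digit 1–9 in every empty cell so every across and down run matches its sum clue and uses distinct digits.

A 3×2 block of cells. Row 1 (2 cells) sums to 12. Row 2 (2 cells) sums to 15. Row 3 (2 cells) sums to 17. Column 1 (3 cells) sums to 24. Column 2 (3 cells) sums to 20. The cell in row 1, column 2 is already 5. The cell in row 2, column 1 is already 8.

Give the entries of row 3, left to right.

17 in 2 cells must be {8,9}; 24 in 3 cells must be {7,8,9}.
(1,1) = 12 − 5 = 7 completes the 12 across.
(2,2) = 15 − 8 = 7 completes the 15 across.
(3,1) = 24 − 15 = 9 completes the 24 down.
(3,2) = 17 − 9 = 8 completes the 17 across.

9 8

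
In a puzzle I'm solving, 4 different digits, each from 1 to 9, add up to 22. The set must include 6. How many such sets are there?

5

4 distinct digits from 1–9 sum between 10 and 30.
Keeping only sets containing 6.
Enumerating: {1,6,7,8}, {2,5,6,9}, {3,4,6,9}, {3,5,6,8}, {4,5,6,7}.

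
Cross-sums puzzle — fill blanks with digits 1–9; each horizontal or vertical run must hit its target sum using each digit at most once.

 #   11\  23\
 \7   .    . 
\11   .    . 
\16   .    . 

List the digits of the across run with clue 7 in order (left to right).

16 in 2 cells must be {7,9}; 23 in 3 cells must be {6,8,9}.
The 7 across and the 23 down share only 6, so R1C2 = 6.
The 16 across and the 11 down share only 7, so R3C1 = 7.
R3C2 = 16 − 7 = 9 completes the 16 across.
R1C1 = 7 − 6 = 1 completes the 7 across.
R2C1 = 11 − 8 = 3 completes the 11 down.
R2C2 = 11 − 3 = 8 completes the 11 across.

1, 6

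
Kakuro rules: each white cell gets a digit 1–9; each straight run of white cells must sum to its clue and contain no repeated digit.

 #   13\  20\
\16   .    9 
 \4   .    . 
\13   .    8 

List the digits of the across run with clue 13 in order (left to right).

5, 8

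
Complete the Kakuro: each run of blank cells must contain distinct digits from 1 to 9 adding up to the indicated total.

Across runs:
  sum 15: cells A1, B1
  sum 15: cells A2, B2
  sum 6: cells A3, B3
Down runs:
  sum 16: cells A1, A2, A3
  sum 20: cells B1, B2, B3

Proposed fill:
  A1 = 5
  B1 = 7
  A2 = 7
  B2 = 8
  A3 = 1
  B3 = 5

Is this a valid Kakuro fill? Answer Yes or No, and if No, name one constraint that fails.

No — the down run A1–A3 sums to 13, not 16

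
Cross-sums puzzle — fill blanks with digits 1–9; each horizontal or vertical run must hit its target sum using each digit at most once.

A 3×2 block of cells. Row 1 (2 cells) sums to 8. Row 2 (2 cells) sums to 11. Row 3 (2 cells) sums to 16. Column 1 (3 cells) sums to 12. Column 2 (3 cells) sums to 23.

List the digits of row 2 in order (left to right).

16 in 2 cells must be {7,9}; 23 in 3 cells must be {6,8,9}.
The 8 across and the 23 down share only 6, so (1,2) = 6.
Given what's placed, (3,2) must be 9 to fit the 16 across and 23 down.
(1,1) = 8 − 6 = 2 completes the 8 across.
(2,2) = 23 − 15 = 8 completes the 23 down.
(3,1) = 16 − 9 = 7 completes the 16 across.
(2,1) = 11 − 8 = 3 completes the 11 across.

3 8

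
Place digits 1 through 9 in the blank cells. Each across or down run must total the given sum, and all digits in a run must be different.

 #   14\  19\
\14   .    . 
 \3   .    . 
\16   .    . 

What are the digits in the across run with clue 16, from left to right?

7, 9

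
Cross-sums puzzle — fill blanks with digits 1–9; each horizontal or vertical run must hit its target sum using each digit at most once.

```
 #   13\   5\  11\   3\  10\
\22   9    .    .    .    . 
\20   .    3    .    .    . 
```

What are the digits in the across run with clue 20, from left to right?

4, 3, 5, 2, 6

3 in 2 cells must be {1,2}.
R1C2 = 5 − 3 = 2 completes the 5 down.
Given what's placed, R1C4 must be 1 to fit the 22 across and 3 down.
R2C1 = 13 − 9 = 4 completes the 13 down.
R2C4 = 3 − 1 = 2 completes the 3 down.
R2C5 = 6: the only remaining digit allowed by both the 20 across and the 10 down.
R1C5 = 10 − 6 = 4 completes the 10 down.
R2C3 = 20 − 15 = 5 completes the 20 across.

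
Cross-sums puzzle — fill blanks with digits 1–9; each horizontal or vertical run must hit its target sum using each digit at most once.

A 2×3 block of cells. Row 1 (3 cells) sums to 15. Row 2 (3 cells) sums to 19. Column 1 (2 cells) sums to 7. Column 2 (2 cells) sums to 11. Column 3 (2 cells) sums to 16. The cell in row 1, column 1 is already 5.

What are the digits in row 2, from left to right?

16 in 2 cells must be {7,9}.
(2,1) = 7 − 5 = 2 completes the 7 down.
Given what's placed, (2,3) must be 9 to fit the 19 across and 16 down.
(1,3) = 16 − 9 = 7 completes the 16 down.
(2,2) = 19 − 11 = 8 completes the 19 across.
(1,2) = 15 − 12 = 3 completes the 15 across.

2 8 9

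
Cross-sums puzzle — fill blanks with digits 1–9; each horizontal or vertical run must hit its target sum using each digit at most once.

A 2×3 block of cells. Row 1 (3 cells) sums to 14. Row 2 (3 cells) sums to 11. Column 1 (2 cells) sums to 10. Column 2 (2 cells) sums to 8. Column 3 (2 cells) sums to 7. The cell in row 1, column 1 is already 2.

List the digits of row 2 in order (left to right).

(2,1) = 10 − 2 = 8 completes the 10 down.
Nothing is forced directly, so branch on (2,2), whose candidates are 1 or 2. If (2,2) = 2: then (1,2) would have to be in {3,4,5,7,8,9} for the 14 across but in {6} for the 8 down — contradiction. So (2,2) = 1.
(1,2) = 8 − 1 = 7 completes the 8 down.
(1,3) = 14 − 9 = 5 completes the 14 across.
(2,3) = 11 − 9 = 2 completes the 11 across.

8 1 2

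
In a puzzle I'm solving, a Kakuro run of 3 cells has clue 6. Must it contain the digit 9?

No

The only way to make 6 from 3 distinct digits is {1,2,3}, which does not contain 9.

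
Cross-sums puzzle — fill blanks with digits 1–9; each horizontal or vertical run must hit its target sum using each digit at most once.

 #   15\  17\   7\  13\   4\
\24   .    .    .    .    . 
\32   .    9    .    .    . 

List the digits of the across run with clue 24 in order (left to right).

7 8 2 6 1

17 in 2 cells must be {8,9}; 4 in 2 cells must be {1,3}.
R1C2 = 17 − 9 = 8 completes the 17 down.
Given what's placed, R2C5 must be 3 to fit the 32 across and 4 down.
R1C5 = 4 − 3 = 1 completes the 4 down.
R2C3 = 5: the only remaining digit allowed by both the 32 across and the 7 down.
R1C3 = 7 − 5 = 2 completes the 7 down.
Nothing is forced directly, so branch on R2C1, whose candidates are 7 or 8. If R2C1 = 7: then R1C1 would have to be in {4,6,7,9} for the 24 across but in {8} for the 15 down — contradiction. So R2C1 = 8.
R1C1 = 15 − 8 = 7 completes the 15 down.
R1C4 = 24 − 18 = 6 completes the 24 across.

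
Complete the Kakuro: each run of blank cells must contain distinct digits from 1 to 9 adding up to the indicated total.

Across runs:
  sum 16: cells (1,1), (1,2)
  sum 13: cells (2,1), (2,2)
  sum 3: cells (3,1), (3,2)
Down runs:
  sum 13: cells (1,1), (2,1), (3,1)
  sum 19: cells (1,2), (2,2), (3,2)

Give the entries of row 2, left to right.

5 8

16 in 2 cells must be {7,9}; 3 in 2 cells must be {1,2}.
The 3 across and the 19 down share only 2, so (3,2) = 2.
Given what's placed, (1,2) must be 9 to fit the 16 across and 19 down.
(2,2) = 19 − 11 = 8 completes the 19 down.
(3,1) = 3 − 2 = 1 completes the 3 across.
(1,1) = 16 − 9 = 7 completes the 16 across.
(2,1) = 13 − 8 = 5 completes the 13 across.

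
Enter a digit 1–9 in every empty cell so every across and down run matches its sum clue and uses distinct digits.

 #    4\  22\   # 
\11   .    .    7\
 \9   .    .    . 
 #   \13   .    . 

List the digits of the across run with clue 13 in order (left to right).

4 in 2 cells must be {1,3}.
The 11 across and the 4 down share only 3, so R1C1 = 3.
R1C2 = 11 − 3 = 8 completes the 11 across.
R2C1 = 4 − 3 = 1 completes the 4 down.
R2C2 = 5: the only remaining digit allowed by both the 9 across and the 22 down.
R2C3 = 9 − 6 = 3 completes the 9 across.
R3C2 = 22 − 13 = 9 completes the 22 down.
R3C3 = 13 − 9 = 4 completes the 13 across.

9 4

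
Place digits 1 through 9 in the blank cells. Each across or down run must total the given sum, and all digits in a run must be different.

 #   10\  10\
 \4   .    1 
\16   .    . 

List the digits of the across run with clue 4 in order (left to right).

3 1

4 in 2 cells must be {1,3}; 16 in 2 cells must be {7,9}.
R1C1 = 4 − 1 = 3 completes the 4 across.
R2C1 = 10 − 3 = 7 completes the 10 down.
R2C2 = 16 − 7 = 9 completes the 16 across.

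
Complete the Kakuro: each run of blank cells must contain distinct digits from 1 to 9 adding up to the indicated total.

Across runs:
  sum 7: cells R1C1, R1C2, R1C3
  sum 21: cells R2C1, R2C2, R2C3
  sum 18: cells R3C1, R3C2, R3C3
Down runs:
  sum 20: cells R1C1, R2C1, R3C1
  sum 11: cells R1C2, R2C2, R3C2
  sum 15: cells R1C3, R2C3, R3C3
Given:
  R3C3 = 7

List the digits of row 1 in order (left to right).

4 1 2

7 in 3 cells must be {1,2,4}.
Only 4 fits R1C1 under both its across sum 7 and down sum 20.
Given what's placed, R1C3 must be 2 to fit the 7 across and 15 down.
R2C3 = 15 − 9 = 6 completes the 15 down.
Given what's placed, R3C1 must be 9 to fit the 18 across and 20 down.
R3C2 = 18 − 16 = 2 completes the 18 across.
R1C2 = 7 − 6 = 1 completes the 7 across.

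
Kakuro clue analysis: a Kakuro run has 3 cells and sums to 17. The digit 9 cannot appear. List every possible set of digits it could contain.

{2,7,8}; {3,6,8}; {4,5,8}; {4,6,7}

3 distinct digits from 1–9 sum between 6 and 24.
Dropping sets that contain 9.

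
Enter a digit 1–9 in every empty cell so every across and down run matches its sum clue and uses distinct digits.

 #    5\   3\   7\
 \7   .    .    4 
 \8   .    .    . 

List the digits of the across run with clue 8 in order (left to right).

4, 1, 3

7 in 3 cells must be {1,2,4}; 3 in 2 cells must be {1,2}.
R2C3 = 7 − 4 = 3 completes the 7 down.
R2C2 = 1: the only remaining digit allowed by both the 8 across and the 3 down.
R1C2 = 3 − 1 = 2 completes the 3 down.
R2C1 = 8 − 4 = 4 completes the 8 across.
R1C1 = 7 − 6 = 1 completes the 7 across.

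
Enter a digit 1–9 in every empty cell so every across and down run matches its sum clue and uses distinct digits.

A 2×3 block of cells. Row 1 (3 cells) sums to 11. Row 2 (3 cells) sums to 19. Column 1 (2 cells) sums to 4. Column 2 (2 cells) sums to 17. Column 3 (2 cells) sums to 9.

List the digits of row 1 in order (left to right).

1 8 2

4 in 2 cells must be {1,3}; 17 in 2 cells must be {8,9}.
The 11 across and the 17 down share only 8, so (1,2) = 8.
The 19 across and the 4 down share only 3, so (2,1) = 3.
(2,2) = 17 − 8 = 9 completes the 17 down.
(2,3) = 19 − 12 = 7 completes the 19 across.
(1,1) = 4 − 3 = 1 completes the 4 down.
(1,3) = 11 − 9 = 2 completes the 11 across.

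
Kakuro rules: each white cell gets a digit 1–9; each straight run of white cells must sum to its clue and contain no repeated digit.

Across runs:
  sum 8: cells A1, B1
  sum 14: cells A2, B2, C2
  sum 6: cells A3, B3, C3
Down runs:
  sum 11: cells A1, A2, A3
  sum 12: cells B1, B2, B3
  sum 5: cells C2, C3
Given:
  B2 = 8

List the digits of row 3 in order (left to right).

2 1 3

6 in 3 cells must be {1,2,3}.
No cell is forced outright now. B1 can only be 1 or 3 (the digits allowed by both its 8 across and its 12 down). If B1 = 1: that forces A1 = 7, A2 = 1, after which C2 would have to be in {5} for the 14 across but in {1,2,3,4} for the 5 down — contradiction. So B1 = 3.
A1 = 8 − 3 = 5 completes the 8 across.
A3 = 2: the only remaining digit allowed by both the 6 across and the 11 down.
B3 = 12 − 11 = 1 completes the 12 down.
C3 = 6 − 3 = 3 completes the 6 across.
A2 = 11 − 7 = 4 completes the 11 down.
C2 = 14 − 12 = 2 completes the 14 across.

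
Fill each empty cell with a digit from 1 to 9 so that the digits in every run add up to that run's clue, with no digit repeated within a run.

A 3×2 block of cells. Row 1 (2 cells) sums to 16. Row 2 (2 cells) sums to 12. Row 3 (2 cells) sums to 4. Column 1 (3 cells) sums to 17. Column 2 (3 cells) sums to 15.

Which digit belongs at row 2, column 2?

5

16 in 2 cells must be {7,9}; 4 in 2 cells must be {1,3}.
Nothing is forced directly, so branch on (1,1), whose candidates are 7 or 9. If (1,1) = 7: that forces (1,2) = 9, (3,1) = 1, after which (3,2) would have to be in {3} for the 4 across but in {1,2,4,5} for the 15 down — contradiction. So (1,1) = 9.
(1,2) = 16 − 9 = 7 completes the 16 across.
Given what's placed, (3,2) must be 3 to fit the 4 across and 15 down.
(2,2) = 15 − 10 = 5 completes the 15 down.
(3,1) = 4 − 3 = 1 completes the 4 across.
(2,1) = 12 − 5 = 7 completes the 12 across.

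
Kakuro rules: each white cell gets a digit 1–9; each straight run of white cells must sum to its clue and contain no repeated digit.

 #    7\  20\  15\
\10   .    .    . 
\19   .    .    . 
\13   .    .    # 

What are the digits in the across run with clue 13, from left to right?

4, 9

7 in 3 cells must be {1,2,4}.
Only 4 fits R3C1 under both its across sum 13 and down sum 7.
R3C2 = 13 − 4 = 9 completes the 13 across.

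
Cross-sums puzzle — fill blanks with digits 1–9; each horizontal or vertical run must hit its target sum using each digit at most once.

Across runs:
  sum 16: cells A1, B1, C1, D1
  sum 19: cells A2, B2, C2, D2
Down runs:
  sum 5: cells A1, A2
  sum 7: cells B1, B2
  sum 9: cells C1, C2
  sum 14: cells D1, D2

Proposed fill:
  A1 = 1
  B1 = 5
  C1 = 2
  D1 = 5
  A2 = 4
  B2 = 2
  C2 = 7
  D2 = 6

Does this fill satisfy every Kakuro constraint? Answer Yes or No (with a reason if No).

No — the down run D1–D2 sums to 11, not 14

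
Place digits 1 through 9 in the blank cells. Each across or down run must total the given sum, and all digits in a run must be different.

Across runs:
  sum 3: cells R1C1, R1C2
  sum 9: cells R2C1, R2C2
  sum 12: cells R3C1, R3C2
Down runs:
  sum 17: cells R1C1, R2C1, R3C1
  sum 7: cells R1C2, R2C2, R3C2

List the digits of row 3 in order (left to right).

8 4

3 in 2 cells must be {1,2}; 7 in 3 cells must be {1,2,4}.
The 12 across and the 7 down share only 4, so R3C2 = 4.
R3C1 = 12 − 4 = 8 completes the 12 across.
Given what's placed, R1C1 must be 2 to fit the 3 across and 17 down.
R1C2 = 3 − 2 = 1 completes the 3 across.
R2C1 = 17 − 10 = 7 completes the 17 down.
R2C2 = 9 − 7 = 2 completes the 9 across.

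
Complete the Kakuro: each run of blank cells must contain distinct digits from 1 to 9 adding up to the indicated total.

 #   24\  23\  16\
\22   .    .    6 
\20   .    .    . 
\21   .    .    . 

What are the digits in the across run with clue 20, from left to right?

9 8 3

24 in 3 cells must be {7,8,9}; 23 in 3 cells must be {6,8,9}.
R1C2 = 9: the only remaining digit allowed by both the 22 across and the 23 down.
R1C1 = 22 − 15 = 7 completes the 22 across.
No cell is forced outright now. R2C1 can only be 8 or 9 (the digits allowed by both its 20 across and its 24 down). If R2C1 = 8: then R2C2 would have to be in {3,5,7,9} for the 20 across but in {6,8} for the 23 down — contradiction. So R2C1 = 9.
R3C1 = 24 − 16 = 8 completes the 24 down.
R3C2 = 6: the only remaining digit allowed by both the 21 across and the 23 down.
R3C3 = 21 − 14 = 7 completes the 21 across.
R2C2 = 23 − 15 = 8 completes the 23 down.
R2C3 = 20 − 17 = 3 completes the 20 across.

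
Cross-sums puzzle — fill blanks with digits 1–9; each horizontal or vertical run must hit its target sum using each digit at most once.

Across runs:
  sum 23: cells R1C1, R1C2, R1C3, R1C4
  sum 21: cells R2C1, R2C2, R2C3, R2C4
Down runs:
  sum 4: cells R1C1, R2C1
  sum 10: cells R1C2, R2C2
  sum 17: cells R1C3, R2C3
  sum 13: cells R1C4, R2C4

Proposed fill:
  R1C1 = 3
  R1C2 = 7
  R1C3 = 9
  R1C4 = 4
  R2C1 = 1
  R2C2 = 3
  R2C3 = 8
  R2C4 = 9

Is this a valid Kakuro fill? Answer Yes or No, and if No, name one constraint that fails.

Yes

Across: 3+7+9+4=23; 1+3+8+9=21. Down: 3+1=4; 7+3=10; 9+8=17; 4+9=13. No digit repeats within any run.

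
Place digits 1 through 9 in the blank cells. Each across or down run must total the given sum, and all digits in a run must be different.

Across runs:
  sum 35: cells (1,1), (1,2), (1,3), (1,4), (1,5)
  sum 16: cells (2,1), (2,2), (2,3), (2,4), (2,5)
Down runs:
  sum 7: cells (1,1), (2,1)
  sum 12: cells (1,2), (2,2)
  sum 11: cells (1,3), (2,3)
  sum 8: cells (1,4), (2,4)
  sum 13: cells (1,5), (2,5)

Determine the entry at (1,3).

9

35 in 5 cells must be {5,6,7,8,9}; 16 in 5 cells must be {1,2,3,4,6}.
Nothing is forced directly, so branch on (2,5), whose candidates are 4 or 6. If (2,5) = 4: that forces (1,5) = 9, (2,2) = 3, after which (1,2) would have to be in {5,6,7,8} for the 35 across but in {9} for the 12 down — contradiction. So (2,5) = 6.
(1,5) = 13 − 6 = 7 completes the 13 down.
Nothing is forced directly, so branch on (1,1), whose candidates are 5 or 6. If (1,1) = 5: that forces (1,4) = 6, (2,1) = 2, after which (2,4) would have to be in {1,3,4} for the 16 across but in {2} for the 8 down — contradiction. So (1,1) = 6.
(1,4) = 5: the only remaining digit allowed by both the 35 across and the 8 down.
(2,1) = 7 − 6 = 1 completes the 7 down.
(2,4) = 8 − 5 = 3 completes the 8 down.
Given what's placed, (2,2) must be 4 to fit the 16 across and 12 down.
(2,3) = 16 − 14 = 2 completes the 16 across.
(1,2) = 12 − 4 = 8 completes the 12 down.
(1,3) = 35 − 26 = 9 completes the 35 across.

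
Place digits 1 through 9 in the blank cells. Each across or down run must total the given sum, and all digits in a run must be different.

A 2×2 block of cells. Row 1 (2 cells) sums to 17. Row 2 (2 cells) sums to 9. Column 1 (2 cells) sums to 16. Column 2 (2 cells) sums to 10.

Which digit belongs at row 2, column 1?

17 in 2 cells must be {8,9}; 16 in 2 cells must be {7,9}.
The 17 across and the 16 down share only 9, so (1,1) = 9.
(1,2) = 17 − 9 = 8 completes the 17 across.
(2,1) = 16 − 9 = 7 completes the 16 down.
(2,2) = 9 − 7 = 2 completes the 9 across.

7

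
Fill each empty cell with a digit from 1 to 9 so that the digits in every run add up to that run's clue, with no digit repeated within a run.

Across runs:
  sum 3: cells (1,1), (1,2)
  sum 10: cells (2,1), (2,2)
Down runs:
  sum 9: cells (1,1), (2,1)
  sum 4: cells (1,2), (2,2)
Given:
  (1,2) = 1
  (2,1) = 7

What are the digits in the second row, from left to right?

7 3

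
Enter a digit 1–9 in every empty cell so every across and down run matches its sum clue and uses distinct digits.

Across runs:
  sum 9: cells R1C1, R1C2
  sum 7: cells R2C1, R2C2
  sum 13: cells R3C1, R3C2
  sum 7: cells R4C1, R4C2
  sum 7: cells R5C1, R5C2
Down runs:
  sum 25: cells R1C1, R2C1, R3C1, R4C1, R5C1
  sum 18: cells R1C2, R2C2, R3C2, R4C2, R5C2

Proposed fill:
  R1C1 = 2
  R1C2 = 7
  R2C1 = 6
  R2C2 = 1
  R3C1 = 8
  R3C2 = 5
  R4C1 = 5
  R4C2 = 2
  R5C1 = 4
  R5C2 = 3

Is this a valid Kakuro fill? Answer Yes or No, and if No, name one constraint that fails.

Yes

Across: 2+7=9; 6+1=7; 8+5=13; 5+2=7; 4+3=7. Down: 2+6+8+5+4=25; 7+1+5+2+3=18. No digit repeats within any run.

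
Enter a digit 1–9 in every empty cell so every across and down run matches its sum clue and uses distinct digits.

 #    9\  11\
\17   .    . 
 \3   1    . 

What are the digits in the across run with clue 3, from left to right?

1 2

17 in 2 cells must be {8,9}; 3 in 2 cells must be {1,2}.
R1C1 = 9 − 1 = 8 completes the 9 down.
R1C2 = 17 − 8 = 9 completes the 17 across.
R2C2 = 3 − 1 = 2 completes the 3 across.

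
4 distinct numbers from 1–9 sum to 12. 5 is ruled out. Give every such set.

{1,2,3,6}

4 distinct digits from 1–9 sum between 10 and 30.
Dropping sets that contain 5.
Only one set works: {1,2,3,6}.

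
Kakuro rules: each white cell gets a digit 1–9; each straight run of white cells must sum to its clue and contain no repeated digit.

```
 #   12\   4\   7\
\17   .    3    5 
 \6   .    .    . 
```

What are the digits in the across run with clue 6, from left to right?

6 in 3 cells must be {1,2,3}; 4 in 2 cells must be {1,3}.
R1C1 = 17 − 8 = 9 completes the 17 across.
R2C1 = 12 − 9 = 3 completes the 12 down.
R2C2 = 4 − 3 = 1 completes the 4 down.
R2C3 = 6 − 4 = 2 completes the 6 across.

3 1 2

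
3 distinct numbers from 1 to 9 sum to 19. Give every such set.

{2,8,9}; {3,7,9}; {4,6,9}; {4,7,8}; {5,6,8}

3 distinct digits from 1–9 sum between 6 and 24.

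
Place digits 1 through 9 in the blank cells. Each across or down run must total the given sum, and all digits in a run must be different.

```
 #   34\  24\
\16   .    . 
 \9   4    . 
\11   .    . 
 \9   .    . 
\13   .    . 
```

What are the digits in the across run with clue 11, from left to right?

9 2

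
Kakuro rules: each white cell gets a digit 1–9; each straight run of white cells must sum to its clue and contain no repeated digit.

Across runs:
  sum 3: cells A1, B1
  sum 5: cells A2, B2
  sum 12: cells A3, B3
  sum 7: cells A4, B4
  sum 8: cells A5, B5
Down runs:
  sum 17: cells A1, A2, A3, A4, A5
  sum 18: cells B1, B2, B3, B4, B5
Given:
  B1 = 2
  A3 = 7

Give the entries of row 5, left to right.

3 in 2 cells must be {1,2}.
A1 = 3 − 2 = 1 completes the 3 across.
B3 = 12 − 7 = 5 completes the 12 across.
No cell is forced outright now. A5 can only be 2 or 3 (the digits allowed by both its 8 across and its 17 down). If A5 = 3: then B5 would have to be in {5} for the 8 across but in {1,3,4,6,7} for the 18 down — contradiction. So A5 = 2.
B5 = 8 − 2 = 6 completes the 8 across.

2, 6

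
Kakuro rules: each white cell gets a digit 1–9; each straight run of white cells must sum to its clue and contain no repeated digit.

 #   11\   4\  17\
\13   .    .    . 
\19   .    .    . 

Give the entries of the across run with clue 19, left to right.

7 3 9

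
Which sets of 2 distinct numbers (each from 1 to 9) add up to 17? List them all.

{8,9}

2 distinct digits from 1–9 sum between 3 and 17.
Only one set works: {8,9}.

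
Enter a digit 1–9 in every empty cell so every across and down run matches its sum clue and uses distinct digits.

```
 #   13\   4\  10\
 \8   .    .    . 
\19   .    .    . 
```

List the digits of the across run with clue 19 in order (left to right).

9 3 7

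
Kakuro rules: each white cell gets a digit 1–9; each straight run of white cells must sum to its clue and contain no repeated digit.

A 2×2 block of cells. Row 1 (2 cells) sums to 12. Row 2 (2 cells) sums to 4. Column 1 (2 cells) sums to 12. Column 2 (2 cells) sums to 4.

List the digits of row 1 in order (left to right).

9, 3

4 in 2 cells must be {1,3}.
The 12 across and the 4 down share only 3, so (1,2) = 3.
The 4 across and the 12 down share only 3, so (2,1) = 3.
(2,2) = 4 − 3 = 1 completes the 4 across.
(1,1) = 12 − 3 = 9 completes the 12 across.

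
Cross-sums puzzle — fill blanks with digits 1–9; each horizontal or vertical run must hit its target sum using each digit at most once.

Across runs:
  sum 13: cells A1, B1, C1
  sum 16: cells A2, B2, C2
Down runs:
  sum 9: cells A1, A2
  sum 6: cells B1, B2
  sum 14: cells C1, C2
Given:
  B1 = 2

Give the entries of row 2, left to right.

B2 = 6 − 2 = 4 completes the 6 down.
Nothing is forced directly, so branch on C2, whose candidates are 5 or 9. If C2 = 5: then C1 would have to be in {3,4,5,6,7,8} for the 13 across but in {9} for the 14 down — contradiction. So C2 = 9.
C1 = 14 − 9 = 5 completes the 14 down.
A2 = 16 − 13 = 3 completes the 16 across.
A1 = 13 − 7 = 6 completes the 13 across.

3 4 9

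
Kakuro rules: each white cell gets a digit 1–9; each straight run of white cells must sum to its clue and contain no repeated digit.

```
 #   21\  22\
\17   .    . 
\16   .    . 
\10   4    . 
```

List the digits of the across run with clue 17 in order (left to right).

17 in 2 cells must be {8,9}; 16 in 2 cells must be {7,9}.
R2C1 = 9: the only remaining digit allowed by both the 16 across and the 21 down.
R2C2 = 16 − 9 = 7 completes the 16 across.
R3C2 = 10 − 4 = 6 completes the 10 across.
R1C1 = 21 − 13 = 8 completes the 21 down.
R1C2 = 17 − 8 = 9 completes the 17 across.

8 9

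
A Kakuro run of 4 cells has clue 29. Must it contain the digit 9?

Yes

The only way to make 29 from 4 distinct digits is {5,7,8,9}, which contains 9.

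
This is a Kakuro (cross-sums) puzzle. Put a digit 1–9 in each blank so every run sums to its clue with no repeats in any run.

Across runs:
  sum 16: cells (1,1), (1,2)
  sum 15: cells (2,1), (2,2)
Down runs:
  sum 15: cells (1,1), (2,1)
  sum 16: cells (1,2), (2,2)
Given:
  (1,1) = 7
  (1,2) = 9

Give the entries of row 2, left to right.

8, 7

16 in 2 cells must be {7,9}.
(2,1) = 15 − 7 = 8 completes the 15 down.
(2,2) = 15 − 8 = 7 completes the 15 across.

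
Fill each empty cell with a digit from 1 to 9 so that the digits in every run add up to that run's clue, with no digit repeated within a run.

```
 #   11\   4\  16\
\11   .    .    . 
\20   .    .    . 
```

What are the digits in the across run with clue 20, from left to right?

8 3 9

4 in 2 cells must be {1,3}; 16 in 2 cells must be {7,9}.
The 11 across and the 16 down share only 7, so R1C3 = 7.
The 20 across and the 4 down share only 3, so R2C2 = 3.
R2C3 = 16 − 7 = 9 completes the 16 down.
R1C1 = 3: the only remaining digit allowed by both the 11 across and the 11 down.
R1C2 = 11 − 10 = 1 completes the 11 across.
R2C1 = 20 − 12 = 8 completes the 20 across.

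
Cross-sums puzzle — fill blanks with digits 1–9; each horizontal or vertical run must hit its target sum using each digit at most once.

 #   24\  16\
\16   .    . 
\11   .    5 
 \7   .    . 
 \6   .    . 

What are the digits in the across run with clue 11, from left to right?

6, 5

16 in 2 cells must be {7,9}.
R1C2 = 7: the only remaining digit allowed by both the 16 across and the 16 down.
R2C1 = 11 − 5 = 6 completes the 11 across.
Given what's placed, R4C2 must be 1 to fit the 6 across and 16 down.
R1C1 = 16 − 7 = 9 completes the 16 across.
R3C2 = 16 − 13 = 3 completes the 16 down.
R4C1 = 6 − 1 = 5 completes the 6 across.
R3C1 = 7 − 3 = 4 completes the 7 across.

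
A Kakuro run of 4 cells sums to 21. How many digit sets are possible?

4 distinct digits from 1–9 sum between 10 and 30.

11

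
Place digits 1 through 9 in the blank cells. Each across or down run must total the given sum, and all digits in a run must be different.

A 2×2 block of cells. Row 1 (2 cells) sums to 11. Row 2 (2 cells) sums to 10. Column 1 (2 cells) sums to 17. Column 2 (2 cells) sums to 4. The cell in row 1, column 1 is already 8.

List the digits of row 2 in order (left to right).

17 in 2 cells must be {8,9}; 4 in 2 cells must be {1,3}.
(1,2) = 11 − 8 = 3 completes the 11 across.
(2,1) = 17 − 8 = 9 completes the 17 down.
(2,2) = 10 − 9 = 1 completes the 10 across.

9 1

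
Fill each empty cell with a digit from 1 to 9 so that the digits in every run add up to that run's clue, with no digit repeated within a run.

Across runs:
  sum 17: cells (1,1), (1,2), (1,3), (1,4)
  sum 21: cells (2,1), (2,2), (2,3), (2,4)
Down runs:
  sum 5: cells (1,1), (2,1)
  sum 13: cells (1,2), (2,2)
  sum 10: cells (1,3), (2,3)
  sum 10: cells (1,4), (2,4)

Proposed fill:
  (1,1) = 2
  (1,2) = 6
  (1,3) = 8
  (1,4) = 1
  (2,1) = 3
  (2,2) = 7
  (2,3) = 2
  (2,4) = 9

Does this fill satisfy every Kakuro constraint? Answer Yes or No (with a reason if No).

Across: 2+6+8+1=17; 3+7+2+9=21. Down: 2+3=5; 6+7=13; 8+2=10; 1+9=10. No digit repeats within any run.

Yes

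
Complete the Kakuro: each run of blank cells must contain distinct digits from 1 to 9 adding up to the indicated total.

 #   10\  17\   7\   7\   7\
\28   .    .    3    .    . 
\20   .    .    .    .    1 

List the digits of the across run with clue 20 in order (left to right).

2, 8, 4, 5, 1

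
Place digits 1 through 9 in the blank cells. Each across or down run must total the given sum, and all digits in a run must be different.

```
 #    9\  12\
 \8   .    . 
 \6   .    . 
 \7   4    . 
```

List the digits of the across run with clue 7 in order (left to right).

R2C1 = 2: the only remaining digit allowed by both the 6 across and the 9 down.
R2C2 = 6 − 2 = 4 completes the 6 across.
R3C2 = 7 − 4 = 3 completes the 7 across.
R1C1 = 9 − 6 = 3 completes the 9 down.
R1C2 = 8 − 3 = 5 completes the 8 across.

4, 3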